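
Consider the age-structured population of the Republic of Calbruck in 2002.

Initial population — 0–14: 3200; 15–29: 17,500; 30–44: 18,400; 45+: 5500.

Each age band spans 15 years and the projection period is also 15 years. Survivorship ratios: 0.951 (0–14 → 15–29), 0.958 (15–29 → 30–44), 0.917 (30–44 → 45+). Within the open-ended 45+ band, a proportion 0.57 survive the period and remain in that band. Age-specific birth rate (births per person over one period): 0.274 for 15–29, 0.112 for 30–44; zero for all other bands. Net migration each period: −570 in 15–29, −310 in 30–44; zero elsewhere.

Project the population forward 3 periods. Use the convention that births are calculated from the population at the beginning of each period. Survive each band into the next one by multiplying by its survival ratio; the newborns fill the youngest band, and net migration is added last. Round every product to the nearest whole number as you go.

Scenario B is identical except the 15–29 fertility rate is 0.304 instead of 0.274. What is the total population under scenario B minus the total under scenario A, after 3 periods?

After projecting period 1:
Births: 17500 × 0.274 = 4795, 18400 × 0.112 = 2061 → 6856
15–29: 3200 × 0.951 = 3043
30–44: 17500 × 0.958 = 16765
45+: 18400 × 0.917 + 5500 × 0.57 = 16873 + 3135 = 20008
Net migration: 15–29 − 570 → 2473; 30–44 − 310 → 16455
Giving 6856 / 2473 / 16455 / 20008.
After projecting period 2:
Births: 2473 × 0.274 = 678, 16455 × 0.112 = 1843 → 2521
15–29: 6856 × 0.951 = 6520
30–44: 2473 × 0.958 = 2369
45+: 16455 × 0.917 + 20008 × 0.57 = 15089 + 11405 = 26494
Net migration: 15–29 − 570 → 5950; 30–44 − 310 → 2059
Giving 2521 / 5950 / 2059 / 26494.
After projecting period 3:
Births: 5950 × 0.274 = 1630, 2059 × 0.112 = 231 → 1861
15–29: 2521 × 0.951 = 2397
30–44: 5950 × 0.958 = 5700
45+: 2059 × 0.917 + 26494 × 0.57 = 1888 + 15102 = 16990
Net migration: 15–29 − 570 → 1827; 30–44 − 310 → 5390
Giving 1861 / 1827 / 5390 / 16990.
Scenario A total after 3 periods: 26068
Scenario B projection —
After projecting period 1:
Births: 17500 × 0.304 = 5320, 18400 × 0.112 = 2061 → 7381
15–29: 3200 × 0.951 = 3043
30–44: 17500 × 0.958 = 16765
45+: 18400 × 0.917 + 5500 × 0.57 = 16873 + 3135 = 20008
Net migration: 15–29 − 570 → 2473; 30–44 − 310 → 16455
Giving 7381 / 2473 / 16455 / 20008.
After projecting period 2:
Births: 2473 × 0.304 = 752, 16455 × 0.112 = 1843 → 2595
15–29: 7381 × 0.951 = 7019
30–44: 2473 × 0.958 = 2369
45+: 16455 × 0.917 + 20008 × 0.57 = 15089 + 11405 = 26494
Net migration: 15–29 − 570 → 6449; 30–44 − 310 → 2059
Giving 2595 / 6449 / 2059 / 26494.
After projecting period 3:
Births: 6449 × 0.304 = 1960, 2059 × 0.112 = 231 → 2191
15–29: 2595 × 0.951 = 2468
30–44: 6449 × 0.958 = 6178
45+: 2059 × 0.917 + 26494 × 0.57 = 1888 + 15102 = 16990
Net migration: 15–29 − 570 → 1898; 30–44 − 310 → 5868
Giving 2191 / 1898 / 5868 / 16990.
Scenario B total after 3 periods: 26947
Difference B − A = 26947 − 26068 = 879

879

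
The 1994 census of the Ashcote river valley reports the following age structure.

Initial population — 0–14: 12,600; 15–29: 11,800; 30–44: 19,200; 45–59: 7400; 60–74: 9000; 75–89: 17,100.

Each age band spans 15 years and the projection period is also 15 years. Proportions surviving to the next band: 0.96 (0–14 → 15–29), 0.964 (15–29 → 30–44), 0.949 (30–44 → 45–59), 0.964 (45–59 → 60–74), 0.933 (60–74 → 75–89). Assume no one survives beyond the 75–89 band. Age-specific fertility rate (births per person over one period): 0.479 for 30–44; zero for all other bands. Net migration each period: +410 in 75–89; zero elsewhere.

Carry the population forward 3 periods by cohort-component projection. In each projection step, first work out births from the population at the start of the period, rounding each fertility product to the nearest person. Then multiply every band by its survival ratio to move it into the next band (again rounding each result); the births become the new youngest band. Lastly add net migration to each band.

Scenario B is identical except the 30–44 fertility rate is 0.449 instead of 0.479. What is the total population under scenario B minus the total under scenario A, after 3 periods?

(Groups numbered youngest = 1 to oldest = 6.)
— Period 1 —
Births: 19200 × 0.479 = 9197
Group 2: 12600 × 0.96 = 12096
Group 3: 11800 × 0.964 = 11375
Group 4: 19200 × 0.949 = 18221
Group 5: 7400 × 0.964 = 7134
Group 6: 9000 × 0.933 = 8397
Net migration: Group 6 + 410 → 8807
End of period: [9197, 12096, 11375, 18221, 7134, 8807]
— Period 2 —
Births: 11375 × 0.479 = 5449
Group 2: 9197 × 0.96 = 8829
Group 3: 12096 × 0.964 = 11661
Group 4: 11375 × 0.949 = 10795
Group 5: 18221 × 0.964 = 17565
Group 6: 7134 × 0.933 = 6656
Net migration: Group 6 + 410 → 7066
End of period: [5449, 8829, 11661, 10795, 17565, 7066]
— Period 3 —
Births: 11661 × 0.479 = 5586
Group 2: 5449 × 0.96 = 5231
Group 3: 8829 × 0.964 = 8511
Group 4: 11661 × 0.949 = 11066
Group 5: 10795 × 0.964 = 10406
Group 6: 17565 × 0.933 = 16388
Net migration: Group 6 + 410 → 16798
End of period: [5586, 5231, 8511, 11066, 10406, 16798]
Scenario A total after 3 periods: 57598
Scenario B projection —
— Period 1 —
Births: 19200 × 0.449 = 8621
Group 2: 12600 × 0.96 = 12096
Group 3: 11800 × 0.964 = 11375
Group 4: 19200 × 0.949 = 18221
Group 5: 7400 × 0.964 = 7134
Group 6: 9000 × 0.933 = 8397
Net migration: Group 6 + 410 → 8807
End of period: [8621, 12096, 11375, 18221, 7134, 8807]
— Period 2 —
Births: 11375 × 0.449 = 5107
Group 2: 8621 × 0.96 = 8276
Group 3: 12096 × 0.964 = 11661
Group 4: 11375 × 0.949 = 10795
Group 5: 18221 × 0.964 = 17565
Group 6: 7134 × 0.933 = 6656
Net migration: Group 6 + 410 → 7066
End of period: [5107, 8276, 11661, 10795, 17565, 7066]
— Period 3 —
Births: 11661 × 0.449 = 5236
Group 2: 5107 × 0.96 = 4903
Group 3: 8276 × 0.964 = 7978
Group 4: 11661 × 0.949 = 11066
Group 5: 10795 × 0.964 = 10406
Group 6: 17565 × 0.933 = 16388
Net migration: Group 6 + 410 → 16798
End of period: [5236, 4903, 7978, 11066, 10406, 16798]
Scenario B total after 3 periods: 56387
Difference B − A = 56387 − 57598 = -1211

-1211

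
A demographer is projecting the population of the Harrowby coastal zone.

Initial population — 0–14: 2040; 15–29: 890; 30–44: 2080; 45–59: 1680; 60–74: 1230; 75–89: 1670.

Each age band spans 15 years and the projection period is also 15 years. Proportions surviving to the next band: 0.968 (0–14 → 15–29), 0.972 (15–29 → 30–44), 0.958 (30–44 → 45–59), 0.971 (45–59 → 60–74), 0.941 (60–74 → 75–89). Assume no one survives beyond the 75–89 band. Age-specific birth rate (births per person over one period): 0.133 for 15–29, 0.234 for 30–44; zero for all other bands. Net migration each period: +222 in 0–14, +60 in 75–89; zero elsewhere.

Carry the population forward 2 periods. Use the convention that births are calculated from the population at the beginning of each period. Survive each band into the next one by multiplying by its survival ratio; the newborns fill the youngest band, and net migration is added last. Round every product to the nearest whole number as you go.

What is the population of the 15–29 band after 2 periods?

801

Period 1:
Births: 890 × 0.133 = 118  |  2080 × 0.234 = 487 → 605
15–29: 2040 × 0.968 = 1975
30–44: 890 × 0.972 = 865
45–59: 2080 × 0.958 = 1993
60–74: 1680 × 0.971 = 1631
75–89: 1230 × 0.941 = 1157
Net migration: 0–14 + 222 → 827; 75–89 + 60 → 1217
→ [827, 1975, 865, 1993, 1631, 1217]
Period 2:
Births: 1975 × 0.133 = 263  |  865 × 0.234 = 202 → 465
15–29: 827 × 0.968 = 801
30–44: 1975 × 0.972 = 1920
45–59: 865 × 0.958 = 829
60–74: 1993 × 0.971 = 1935
75–89: 1631 × 0.941 = 1535
Net migration: 0–14 + 222 → 687; 75–89 + 60 → 1595
→ [687, 801, 1920, 829, 1935, 1595]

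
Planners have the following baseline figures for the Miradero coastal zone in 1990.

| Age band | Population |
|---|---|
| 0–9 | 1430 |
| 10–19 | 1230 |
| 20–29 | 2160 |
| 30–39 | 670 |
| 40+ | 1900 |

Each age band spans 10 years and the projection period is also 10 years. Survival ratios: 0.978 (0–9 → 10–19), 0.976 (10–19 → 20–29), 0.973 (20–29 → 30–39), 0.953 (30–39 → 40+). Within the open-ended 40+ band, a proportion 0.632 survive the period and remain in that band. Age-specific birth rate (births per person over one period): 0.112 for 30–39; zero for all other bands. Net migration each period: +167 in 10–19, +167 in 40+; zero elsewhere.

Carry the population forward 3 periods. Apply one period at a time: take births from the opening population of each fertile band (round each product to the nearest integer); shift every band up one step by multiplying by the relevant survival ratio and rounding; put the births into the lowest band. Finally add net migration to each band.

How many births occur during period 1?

75

— Period 1 —
Births: 670 × 0.112 = 75
10–19: 1430 × 0.978 = 1399
20–29: 1230 × 0.976 = 1200
30–39: 2160 × 0.973 = 2102
40+: 670 × 0.953 + 1900 × 0.632 = 639 + 1201 = 1840
Net migration: 10–19 + 167 → 1566; 40+ + 167 → 2007
→ [75, 1566, 1200, 2102, 2007]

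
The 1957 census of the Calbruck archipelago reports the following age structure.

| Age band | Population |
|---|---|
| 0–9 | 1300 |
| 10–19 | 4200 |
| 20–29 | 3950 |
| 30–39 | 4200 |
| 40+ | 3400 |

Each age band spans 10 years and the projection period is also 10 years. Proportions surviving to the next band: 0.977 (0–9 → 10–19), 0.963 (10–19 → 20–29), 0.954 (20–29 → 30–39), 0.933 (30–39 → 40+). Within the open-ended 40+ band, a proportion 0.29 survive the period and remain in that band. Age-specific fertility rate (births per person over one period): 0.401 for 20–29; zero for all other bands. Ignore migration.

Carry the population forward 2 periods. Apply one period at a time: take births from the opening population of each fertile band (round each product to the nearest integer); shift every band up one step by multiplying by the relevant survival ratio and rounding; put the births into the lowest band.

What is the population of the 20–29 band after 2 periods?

(Groups numbered youngest = 1 to oldest = 5.)
After projecting period 1:
Births: 3950 * 0.401 = 1584
Group 2: 1300 * 0.977 = 1270
Group 3: 4200 * 0.963 = 4045
Group 4: 3950 * 0.954 = 3768
Group 5: 4200 * 0.933 + 3400 * 0.29 = 3919 + 986 = 4905
Population now: 0–9=1584, 10–19=1270, 20–29=4045, 30–39=3768, 40+=4905
After projecting period 2:
Births: 4045 * 0.401 = 1622
Group 2: 1584 * 0.977 = 1548
Group 3: 1270 * 0.963 = 1223
Group 4: 4045 * 0.954 = 3859
Group 5: 3768 * 0.933 + 4905 * 0.29 = 3516 + 1422 = 4938
Population now: 0–9=1622, 10–19=1548, 20–29=1223, 30–39=3859, 40+=4938

1223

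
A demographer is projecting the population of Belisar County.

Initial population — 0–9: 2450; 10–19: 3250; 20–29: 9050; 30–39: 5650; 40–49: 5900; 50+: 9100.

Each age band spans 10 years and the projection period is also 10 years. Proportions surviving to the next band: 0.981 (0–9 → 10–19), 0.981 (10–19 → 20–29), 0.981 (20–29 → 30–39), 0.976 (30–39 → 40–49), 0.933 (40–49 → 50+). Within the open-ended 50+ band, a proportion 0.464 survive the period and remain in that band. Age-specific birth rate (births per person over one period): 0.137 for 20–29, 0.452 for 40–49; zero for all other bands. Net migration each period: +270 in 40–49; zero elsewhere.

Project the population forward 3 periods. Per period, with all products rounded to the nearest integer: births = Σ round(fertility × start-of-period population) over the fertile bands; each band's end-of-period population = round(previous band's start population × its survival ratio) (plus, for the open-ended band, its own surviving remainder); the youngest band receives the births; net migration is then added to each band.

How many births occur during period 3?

Numbering the groups 1..6 from youngest to oldest:
[period 1]
Births: 9050 * 0.137 = 1240, 5900 * 0.452 = 2667 ⇒ total 3907
Group 2: 2450 * 0.981 = 2403
Group 3: 3250 * 0.981 = 3188
Group 4: 9050 * 0.981 = 8878
Group 5: 5650 * 0.976 = 5514
Group 6: 5900 * 0.933 + 9100 * 0.464 = 5505 + 4222 = 9727
Net migration: Group 5 + 270 → 5784
End of period: [3907, 2403, 3188, 8878, 5784, 9727]
[period 2]
Births: 3188 * 0.137 = 437, 5784 * 0.452 = 2614 ⇒ total 3051
Group 2: 3907 * 0.981 = 3833
Group 3: 2403 * 0.981 = 2357
Group 4: 3188 * 0.981 = 3127
Group 5: 8878 * 0.976 = 8665
Group 6: 5784 * 0.933 + 9727 * 0.464 = 5396 + 4513 = 9909
Net migration: Group 5 + 270 → 8935
End of period: [3051, 3833, 2357, 3127, 8935, 9909]
[period 3]
Births: 2357 * 0.137 = 323, 8935 * 0.452 = 4039 ⇒ total 4362
Group 2: 3051 * 0.981 = 2993
Group 3: 3833 * 0.981 = 3760
Group 4: 2357 * 0.981 = 2312
Group 5: 3127 * 0.976 = 3052
Group 6: 8935 * 0.933 + 9909 * 0.464 = 8336 + 4598 = 12934
Net migration: Group 5 + 270 → 3322
End of period: [4362, 2993, 3760, 2312, 3322, 12934]

4362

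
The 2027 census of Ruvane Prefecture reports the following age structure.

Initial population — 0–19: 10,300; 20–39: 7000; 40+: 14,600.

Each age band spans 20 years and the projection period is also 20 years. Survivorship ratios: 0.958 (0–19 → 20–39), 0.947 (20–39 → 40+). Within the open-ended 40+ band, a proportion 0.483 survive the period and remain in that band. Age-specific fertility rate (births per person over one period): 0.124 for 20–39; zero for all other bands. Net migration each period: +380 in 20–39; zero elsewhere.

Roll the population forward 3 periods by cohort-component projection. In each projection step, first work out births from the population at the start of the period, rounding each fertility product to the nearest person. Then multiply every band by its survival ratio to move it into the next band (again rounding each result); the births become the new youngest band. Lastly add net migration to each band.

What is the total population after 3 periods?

10775

[period 1]
Births: 7000 * 0.124 = 868
20–39: 10300 * 0.958 = 9867
40+: 7000 * 0.947 + 14600 * 0.483 = 6629 + 7052 = 13681
Net migration: 20–39 + 380 → 10247
Population now: 0–19=868, 20–39=10247, 40+=13681
[period 2]
Births: 10247 * 0.124 = 1271
20–39: 868 * 0.958 = 832
40+: 10247 * 0.947 + 13681 * 0.483 = 9704 + 6608 = 16312
Net migration: 20–39 + 380 → 1212
Population now: 0–19=1271, 20–39=1212, 40+=16312
[period 3]
Births: 1212 * 0.124 = 150
20–39: 1271 * 0.958 = 1218
40+: 1212 * 0.947 + 16312 * 0.483 = 1148 + 7879 = 9027
Net migration: 20–39 + 380 → 1598
Population now: 0–19=150, 20–39=1598, 40+=9027
Total after period 3: 150 + 1598 + 9027 = 10775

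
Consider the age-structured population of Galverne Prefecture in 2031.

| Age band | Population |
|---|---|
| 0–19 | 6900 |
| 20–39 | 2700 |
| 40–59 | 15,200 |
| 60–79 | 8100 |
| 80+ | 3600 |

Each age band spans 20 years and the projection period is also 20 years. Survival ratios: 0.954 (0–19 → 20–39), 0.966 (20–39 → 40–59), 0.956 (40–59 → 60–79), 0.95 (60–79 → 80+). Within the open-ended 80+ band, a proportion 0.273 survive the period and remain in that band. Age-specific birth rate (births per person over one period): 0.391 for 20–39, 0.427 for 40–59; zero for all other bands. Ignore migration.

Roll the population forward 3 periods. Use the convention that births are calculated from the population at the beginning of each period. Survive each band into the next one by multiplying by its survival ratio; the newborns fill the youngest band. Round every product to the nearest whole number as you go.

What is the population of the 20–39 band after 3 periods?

3518

Let band 1 be 0–19 through band 5 = 80+.
Period 1.
Births: 2700 * 0.391 = 1056  |  15200 * 0.427 = 6490 → total 7546
Band 2: 6900 * 0.954 = 6583
Band 3: 2700 * 0.966 = 2608
Band 4: 15200 * 0.956 = 14531
Band 5: 8100 * 0.95 + 3600 * 0.273 = 7695 + 983 = 8678
Population now: 0–19=7546, 20–39=6583, 40–59=2608, 60–79=14531, 80+=8678
Period 2.
Births: 6583 * 0.391 = 2574  |  2608 * 0.427 = 1114 → total 3688
Band 2: 7546 * 0.954 = 7199
Band 3: 6583 * 0.966 = 6359
Band 4: 2608 * 0.956 = 2493
Band 5: 14531 * 0.95 + 8678 * 0.273 = 13804 + 2369 = 16173
Population now: 0–19=3688, 20–39=7199, 40–59=6359, 60–79=2493, 80+=16173
Period 3.
Births: 7199 * 0.391 = 2815  |  6359 * 0.427 = 2715 → total 5530
Band 2: 3688 * 0.954 = 3518
Band 3: 7199 * 0.966 = 6954
Band 4: 6359 * 0.956 = 6079
Band 5: 2493 * 0.95 + 16173 * 0.273 = 2368 + 4415 = 6783
Population now: 0–19=5530, 20–39=3518, 40–59=6954, 60–79=6079, 80+=6783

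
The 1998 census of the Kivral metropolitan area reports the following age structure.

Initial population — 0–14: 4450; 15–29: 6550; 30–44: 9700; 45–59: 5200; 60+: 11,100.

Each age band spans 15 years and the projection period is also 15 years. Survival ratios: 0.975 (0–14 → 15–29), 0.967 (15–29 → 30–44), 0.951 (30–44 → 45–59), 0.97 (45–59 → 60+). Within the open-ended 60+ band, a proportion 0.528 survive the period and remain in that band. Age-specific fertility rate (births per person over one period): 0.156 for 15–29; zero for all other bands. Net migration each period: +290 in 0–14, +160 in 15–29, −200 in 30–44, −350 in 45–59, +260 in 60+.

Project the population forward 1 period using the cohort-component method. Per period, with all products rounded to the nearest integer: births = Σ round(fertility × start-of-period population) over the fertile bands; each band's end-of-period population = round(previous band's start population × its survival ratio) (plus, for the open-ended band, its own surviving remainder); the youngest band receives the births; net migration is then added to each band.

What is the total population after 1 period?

31985

Period 1.
Births: 6550 × 0.156 = 1022
15–29: 4450 × 0.975 = 4339
30–44: 6550 × 0.967 = 6334
45–59: 9700 × 0.951 = 9225
60+: 5200 × 0.97 + 11100 × 0.528 = 5044 + 5861 = 10905
Net migration: 0–14 + 290 → 1312; 15–29 + 160 → 4499; 30–44 − 200 → 6134; 45–59 − 350 → 8875; 60+ + 260 → 11165
End of period: [1312, 4499, 6134, 8875, 11165]
Total after period 1: 1312 + 4499 + 6134 + 8875 + 11165 = 31985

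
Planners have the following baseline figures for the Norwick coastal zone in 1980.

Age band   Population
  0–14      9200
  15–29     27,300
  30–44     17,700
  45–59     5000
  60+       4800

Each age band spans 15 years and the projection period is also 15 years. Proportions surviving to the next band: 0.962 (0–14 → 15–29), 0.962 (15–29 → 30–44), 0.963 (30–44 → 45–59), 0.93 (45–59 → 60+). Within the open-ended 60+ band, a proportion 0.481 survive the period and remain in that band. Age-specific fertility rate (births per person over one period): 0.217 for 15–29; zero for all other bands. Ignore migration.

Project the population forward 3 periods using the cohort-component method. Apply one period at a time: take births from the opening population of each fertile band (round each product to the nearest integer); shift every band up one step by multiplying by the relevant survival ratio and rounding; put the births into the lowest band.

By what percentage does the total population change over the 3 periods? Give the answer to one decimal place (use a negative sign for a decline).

Let band 1 be 0–14 through band 5 = 60+.
— Period 1 —
Births: 27300 × 0.217 = 5924
Band 2: 9200 × 0.962 = 8850
Band 3: 27300 × 0.962 = 26263
Band 4: 17700 × 0.963 = 17045
Band 5: 5000 × 0.93 + 4800 × 0.481 = 4650 + 2309 = 6959
→ [5924, 8850, 26263, 17045, 6959]
— Period 2 —
Births: 8850 × 0.217 = 1920
Band 2: 5924 × 0.962 = 5699
Band 3: 8850 × 0.962 = 8514
Band 4: 26263 × 0.963 = 25291
Band 5: 17045 × 0.93 + 6959 × 0.481 = 15852 + 3347 = 19199
→ [1920, 5699, 8514, 25291, 19199]
— Period 3 —
Births: 5699 × 0.217 = 1237
Band 2: 1920 × 0.962 = 1847
Band 3: 5699 × 0.962 = 5482
Band 4: 8514 × 0.963 = 8199
Band 5: 25291 × 0.93 + 19199 × 0.481 = 23521 + 9235 = 32756
→ [1237, 1847, 5482, 8199, 32756]
Total: 64000 → 49521; change = -14479; percentage change = -22.6%

-22.6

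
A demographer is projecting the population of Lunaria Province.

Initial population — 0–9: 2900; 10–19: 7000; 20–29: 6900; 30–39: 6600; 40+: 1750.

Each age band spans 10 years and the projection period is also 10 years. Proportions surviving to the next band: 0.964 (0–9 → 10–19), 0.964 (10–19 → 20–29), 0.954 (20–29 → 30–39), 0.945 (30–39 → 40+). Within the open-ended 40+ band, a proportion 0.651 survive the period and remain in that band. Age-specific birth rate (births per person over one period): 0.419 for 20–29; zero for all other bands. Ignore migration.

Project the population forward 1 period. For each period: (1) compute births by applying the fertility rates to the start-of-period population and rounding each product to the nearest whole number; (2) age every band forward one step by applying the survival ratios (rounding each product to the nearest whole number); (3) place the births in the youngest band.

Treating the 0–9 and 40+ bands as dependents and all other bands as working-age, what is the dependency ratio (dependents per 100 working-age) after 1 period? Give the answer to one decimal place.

Period 1:
Births: 6900 * 0.419 = 2891
10–19: 2900 * 0.964 = 2796
20–29: 7000 * 0.964 = 6748
30–39: 6900 * 0.954 = 6583
40+: 6600 * 0.945 + 1750 * 0.651 = 6237 + 1139 = 7376
End of period: [2891, 2796, 6748, 6583, 7376]
Dependents (band 0–9 + band 40+) = 2891 + 7376 = 10267; working-age = 16127; ratio = 10267/16127 × 100 = 63.7

63.7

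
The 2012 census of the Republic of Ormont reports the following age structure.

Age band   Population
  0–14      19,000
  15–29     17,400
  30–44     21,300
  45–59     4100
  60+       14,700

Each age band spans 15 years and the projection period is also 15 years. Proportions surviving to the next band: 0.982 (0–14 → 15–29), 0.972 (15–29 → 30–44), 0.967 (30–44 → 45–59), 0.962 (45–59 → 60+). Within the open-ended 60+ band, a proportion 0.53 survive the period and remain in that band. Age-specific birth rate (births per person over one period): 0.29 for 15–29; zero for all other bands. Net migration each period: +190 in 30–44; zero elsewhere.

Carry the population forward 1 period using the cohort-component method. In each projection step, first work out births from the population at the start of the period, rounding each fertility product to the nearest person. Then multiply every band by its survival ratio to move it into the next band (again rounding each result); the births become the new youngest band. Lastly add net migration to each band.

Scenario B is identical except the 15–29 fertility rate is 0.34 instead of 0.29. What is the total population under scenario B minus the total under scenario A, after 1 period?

870

— Period 1 —
Births: 17400 × 0.29 = 5046
15–29: 19000 × 0.982 = 18658
30–44: 17400 × 0.972 = 16913
45–59: 21300 × 0.967 = 20597
60+: 4100 × 0.962 + 14700 × 0.53 = 3944 + 7791 = 11735
Net migration: 30–44 + 190 → 17103
Giving 5046 / 18658 / 17103 / 20597 / 11735.
Scenario A total after 1 period: 73139
Scenario B projection —
— Period 1 —
Births: 17400 × 0.34 = 5916
15–29: 19000 × 0.982 = 18658
30–44: 17400 × 0.972 = 16913
45–59: 21300 × 0.967 = 20597
60+: 4100 × 0.962 + 14700 × 0.53 = 3944 + 7791 = 11735
Net migration: 30–44 + 190 → 17103
Giving 5916 / 18658 / 17103 / 20597 / 11735.
Scenario B total after 1 period: 74009
Difference B − A = 74009 − 73139 = 870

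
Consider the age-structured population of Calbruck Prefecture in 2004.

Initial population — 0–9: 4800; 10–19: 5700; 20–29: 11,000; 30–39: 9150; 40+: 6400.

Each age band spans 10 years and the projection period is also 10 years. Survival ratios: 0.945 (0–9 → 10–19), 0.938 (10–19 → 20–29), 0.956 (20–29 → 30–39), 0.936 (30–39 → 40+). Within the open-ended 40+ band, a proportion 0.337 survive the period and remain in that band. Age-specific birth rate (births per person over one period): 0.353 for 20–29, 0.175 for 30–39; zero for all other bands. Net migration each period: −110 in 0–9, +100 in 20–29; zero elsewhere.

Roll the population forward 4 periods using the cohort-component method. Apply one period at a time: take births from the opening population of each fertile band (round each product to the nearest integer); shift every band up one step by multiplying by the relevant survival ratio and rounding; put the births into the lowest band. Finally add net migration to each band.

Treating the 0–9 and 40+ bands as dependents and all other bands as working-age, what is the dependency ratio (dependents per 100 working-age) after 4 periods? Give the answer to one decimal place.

(Bands numbered youngest = 1 to oldest = 5.)
— Period 1 —
Births: 11000 * 0.353 = 3883 ; 9150 * 0.175 = 1601 → 5484
Band 2: 4800 * 0.945 = 4536
Band 3: 5700 * 0.938 = 5347
Band 4: 11000 * 0.956 = 10516
Band 5: 9150 * 0.936 + 6400 * 0.337 = 8564 + 2157 = 10721
Net migration: Band 1 − 110 → 5374; Band 3 + 100 → 5447
→ [5374, 4536, 5447, 10516, 10721]
— Period 2 —
Births: 5447 * 0.353 = 1923 ; 10516 * 0.175 = 1840 → 3763
Band 2: 5374 * 0.945 = 5078
Band 3: 4536 * 0.938 = 4255
Band 4: 5447 * 0.956 = 5207
Band 5: 10516 * 0.936 + 10721 * 0.337 = 9843 + 3613 = 13456
Net migration: Band 1 − 110 → 3653; Band 3 + 100 → 4355
→ [3653, 5078, 4355, 5207, 13456]
— Period 3 —
Births: 4355 * 0.353 = 1537 ; 5207 * 0.175 = 911 → 2448
Band 2: 3653 * 0.945 = 3452
Band 3: 5078 * 0.938 = 4763
Band 4: 4355 * 0.956 = 4163
Band 5: 5207 * 0.936 + 13456 * 0.337 = 4874 + 4535 = 9409
Net migration: Band 1 − 110 → 2338; Band 3 + 100 → 4863
→ [2338, 3452, 4863, 4163, 9409]
— Period 4 —
Births: 4863 * 0.353 = 1717 ; 4163 * 0.175 = 729 → 2446
Band 2: 2338 * 0.945 = 2209
Band 3: 3452 * 0.938 = 3238
Band 4: 4863 * 0.956 = 4649
Band 5: 4163 * 0.936 + 9409 * 0.337 = 3897 + 3171 = 7068
Net migration: Band 1 − 110 → 2336; Band 3 + 100 → 3338
→ [2336, 2209, 3338, 4649, 7068]
Dependents (band 0–9 + band 40+) = 2336 + 7068 = 9404; working-age = 10196; ratio = 9404/10196 × 100 = 92.2

92.2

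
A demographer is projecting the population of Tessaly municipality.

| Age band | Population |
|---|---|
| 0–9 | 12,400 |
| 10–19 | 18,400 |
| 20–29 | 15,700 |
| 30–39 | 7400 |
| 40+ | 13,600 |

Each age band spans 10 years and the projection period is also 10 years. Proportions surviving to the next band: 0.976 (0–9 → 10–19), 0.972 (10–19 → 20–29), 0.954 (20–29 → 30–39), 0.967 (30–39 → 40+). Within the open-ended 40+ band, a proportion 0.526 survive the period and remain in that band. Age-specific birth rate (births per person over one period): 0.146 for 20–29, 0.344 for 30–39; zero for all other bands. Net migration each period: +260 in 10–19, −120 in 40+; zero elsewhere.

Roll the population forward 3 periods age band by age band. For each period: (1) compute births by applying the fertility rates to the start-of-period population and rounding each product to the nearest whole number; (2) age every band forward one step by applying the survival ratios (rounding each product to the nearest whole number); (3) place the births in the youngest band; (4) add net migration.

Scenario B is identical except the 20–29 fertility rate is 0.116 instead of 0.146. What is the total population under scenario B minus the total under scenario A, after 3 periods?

Numbering the bands 1..5 from youngest to oldest:
[period 1]
Births: 15700 * 0.146 = 2292  |  7400 * 0.344 = 2546 — total 4838
Band 2: 12400 * 0.976 = 12102
Band 3: 18400 * 0.972 = 17885
Band 4: 15700 * 0.954 = 14978
Band 5: 7400 * 0.967 + 13600 * 0.526 = 7156 + 7154 = 14310
Net migration: Band 2 + 260 → 12362; Band 5 − 120 → 14190
→ [4838, 12362, 17885, 14978, 14190]
[period 2]
Births: 17885 * 0.146 = 2611  |  14978 * 0.344 = 5152 — total 7763
Band 2: 4838 * 0.976 = 4722
Band 3: 12362 * 0.972 = 12016
Band 4: 17885 * 0.954 = 17062
Band 5: 14978 * 0.967 + 14190 * 0.526 = 14484 + 7464 = 21948
Net migration: Band 2 + 260 → 4982; Band 5 − 120 → 21828
→ [7763, 4982, 12016, 17062, 21828]
[period 3]
Births: 12016 * 0.146 = 1754  |  17062 * 0.344 = 5869 — total 7623
Band 2: 7763 * 0.976 = 7577
Band 3: 4982 * 0.972 = 4843
Band 4: 12016 * 0.954 = 11463
Band 5: 17062 * 0.967 + 21828 * 0.526 = 16499 + 11482 = 27981
Net migration: Band 2 + 260 → 7837; Band 5 − 120 → 27861
→ [7623, 7837, 4843, 11463, 27861]
Scenario A total after 3 periods: 59627
Scenario B projection —
[period 1]
Births: 15700 * 0.116 = 1821  |  7400 * 0.344 = 2546 — total 4367
Band 2: 12400 * 0.976 = 12102
Band 3: 18400 * 0.972 = 17885
Band 4: 15700 * 0.954 = 14978
Band 5: 7400 * 0.967 + 13600 * 0.526 = 7156 + 7154 = 14310
Net migration: Band 2 + 260 → 12362; Band 5 − 120 → 14190
→ [4367, 12362, 17885, 14978, 14190]
[period 2]
Births: 17885 * 0.116 = 2075  |  14978 * 0.344 = 5152 — total 7227
Band 2: 4367 * 0.976 = 4262
Band 3: 12362 * 0.972 = 12016
Band 4: 17885 * 0.954 = 17062
Band 5: 14978 * 0.967 + 14190 * 0.526 = 14484 + 7464 = 21948
Net migration: Band 2 + 260 → 4522; Band 5 − 120 → 21828
→ [7227, 4522, 12016, 17062, 21828]
[period 3]
Births: 12016 * 0.116 = 1394  |  17062 * 0.344 = 5869 — total 7263
Band 2: 7227 * 0.976 = 7054
Band 3: 4522 * 0.972 = 4395
Band 4: 12016 * 0.954 = 11463
Band 5: 17062 * 0.967 + 21828 * 0.526 = 16499 + 11482 = 27981
Net migration: Band 2 + 260 → 7314; Band 5 − 120 → 27861
→ [7263, 7314, 4395, 11463, 27861]
Scenario B total after 3 periods: 58296
Difference B − A = 58296 − 59627 = -1331

-1331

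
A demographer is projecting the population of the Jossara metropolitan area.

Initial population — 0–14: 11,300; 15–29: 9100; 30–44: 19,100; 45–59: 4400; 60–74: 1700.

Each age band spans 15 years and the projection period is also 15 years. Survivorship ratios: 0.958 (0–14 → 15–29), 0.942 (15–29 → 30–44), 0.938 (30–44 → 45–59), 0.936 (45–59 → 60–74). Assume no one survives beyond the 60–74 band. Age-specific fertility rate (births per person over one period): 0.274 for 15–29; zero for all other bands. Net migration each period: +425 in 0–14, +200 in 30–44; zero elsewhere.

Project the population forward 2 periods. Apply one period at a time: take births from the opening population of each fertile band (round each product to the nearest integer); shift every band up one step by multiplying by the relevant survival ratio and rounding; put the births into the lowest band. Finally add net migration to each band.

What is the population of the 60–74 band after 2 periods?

— Period 1 —
Births: 9100 × 0.274 = 2493
15–29: 11300 × 0.958 = 10825
30–44: 9100 × 0.942 = 8572
45–59: 19100 × 0.938 = 17916
60–74: 4400 × 0.936 = 4118
Net migration: 0–14 + 425 → 2918; 30–44 + 200 → 8772
End of period: [2918, 10825, 8772, 17916, 4118]
— Period 2 —
Births: 10825 × 0.274 = 2966
15–29: 2918 × 0.958 = 2795
30–44: 10825 × 0.942 = 10197
45–59: 8772 × 0.938 = 8228
60–74: 17916 × 0.936 = 16769
Net migration: 0–14 + 425 → 3391; 30–44 + 200 → 10397
End of period: [3391, 2795, 10397, 8228, 16769]

16769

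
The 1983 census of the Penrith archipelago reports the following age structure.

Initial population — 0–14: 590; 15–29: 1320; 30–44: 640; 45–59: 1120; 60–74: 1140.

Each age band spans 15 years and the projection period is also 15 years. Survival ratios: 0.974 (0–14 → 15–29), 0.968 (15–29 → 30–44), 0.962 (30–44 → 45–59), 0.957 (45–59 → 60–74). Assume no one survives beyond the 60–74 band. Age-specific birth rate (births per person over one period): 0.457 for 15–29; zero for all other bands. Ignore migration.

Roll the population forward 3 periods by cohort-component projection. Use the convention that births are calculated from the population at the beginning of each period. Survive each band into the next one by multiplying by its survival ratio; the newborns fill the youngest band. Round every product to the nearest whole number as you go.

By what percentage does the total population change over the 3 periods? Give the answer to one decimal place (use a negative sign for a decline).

-41.7

[period 1]
Births: 1320 * 0.457 = 603
15–29: 590 * 0.974 = 575
30–44: 1320 * 0.968 = 1278
45–59: 640 * 0.962 = 616
60–74: 1120 * 0.957 = 1072
Population now: 0–14=603, 15–29=575, 30–44=1278, 45–59=616, 60–74=1072
[period 2]
Births: 575 * 0.457 = 263
15–29: 603 * 0.974 = 587
30–44: 575 * 0.968 = 557
45–59: 1278 * 0.962 = 1229
60–74: 616 * 0.957 = 590
Population now: 0–14=263, 15–29=587, 30–44=557, 45–59=1229, 60–74=590
[period 3]
Births: 587 * 0.457 = 268
15–29: 263 * 0.974 = 256
30–44: 587 * 0.968 = 568
45–59: 557 * 0.962 = 536
60–74: 1229 * 0.957 = 1176
Population now: 0–14=268, 15–29=256, 30–44=568, 45–59=536, 60–74=1176
Total: 4810 → 2804; change = -2006; percentage change = -41.7%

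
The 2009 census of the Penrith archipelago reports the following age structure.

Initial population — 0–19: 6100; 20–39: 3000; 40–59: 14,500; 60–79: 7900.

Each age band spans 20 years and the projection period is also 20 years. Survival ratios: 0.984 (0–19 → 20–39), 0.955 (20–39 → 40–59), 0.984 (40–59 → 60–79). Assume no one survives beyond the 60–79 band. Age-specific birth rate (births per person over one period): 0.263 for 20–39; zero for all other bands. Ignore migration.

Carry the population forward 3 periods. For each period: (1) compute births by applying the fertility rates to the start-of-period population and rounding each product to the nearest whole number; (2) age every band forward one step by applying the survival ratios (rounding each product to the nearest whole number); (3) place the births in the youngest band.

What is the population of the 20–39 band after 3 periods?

[period 1]
Births: 3000 × 0.263 = 789
20–39: 6100 × 0.984 = 6002
40–59: 3000 × 0.955 = 2865
60–79: 14500 × 0.984 = 14268
Giving 789 / 6002 / 2865 / 14268.
[period 2]
Births: 6002 × 0.263 = 1579
20–39: 789 × 0.984 = 776
40–59: 6002 × 0.955 = 5732
60–79: 2865 × 0.984 = 2819
Giving 1579 / 776 / 5732 / 2819.
[period 3]
Births: 776 × 0.263 = 204
20–39: 1579 × 0.984 = 1554
40–59: 776 × 0.955 = 741
60–79: 5732 × 0.984 = 5640
Giving 204 / 1554 / 741 / 5640.

1554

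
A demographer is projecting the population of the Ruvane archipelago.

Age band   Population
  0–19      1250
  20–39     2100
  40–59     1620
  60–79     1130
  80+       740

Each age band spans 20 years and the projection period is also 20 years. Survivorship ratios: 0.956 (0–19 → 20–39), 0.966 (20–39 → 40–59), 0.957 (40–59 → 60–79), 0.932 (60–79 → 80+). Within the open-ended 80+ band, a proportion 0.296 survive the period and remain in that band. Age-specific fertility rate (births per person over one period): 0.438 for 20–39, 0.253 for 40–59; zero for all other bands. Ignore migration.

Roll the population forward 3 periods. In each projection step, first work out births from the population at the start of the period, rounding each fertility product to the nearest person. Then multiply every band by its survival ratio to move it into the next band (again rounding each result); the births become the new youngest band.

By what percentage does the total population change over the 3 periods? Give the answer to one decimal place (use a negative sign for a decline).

Period 1.
Births: 2100 * 0.438 = 920, 1620 * 0.253 = 410 → 1330
20–39: 1250 * 0.956 = 1195
40–59: 2100 * 0.966 = 2029
60–79: 1620 * 0.957 = 1550
80+: 1130 * 0.932 + 740 * 0.296 = 1053 + 219 = 1272
→ [1330, 1195, 2029, 1550, 1272]
Period 2.
Births: 1195 * 0.438 = 523, 2029 * 0.253 = 513 → 1036
20–39: 1330 * 0.956 = 1271
40–59: 1195 * 0.966 = 1154
60–79: 2029 * 0.957 = 1942
80+: 1550 * 0.932 + 1272 * 0.296 = 1445 + 377 = 1822
→ [1036, 1271, 1154, 1942, 1822]
Period 3.
Births: 1271 * 0.438 = 557, 1154 * 0.253 = 292 → 849
20–39: 1036 * 0.956 = 990
40–59: 1271 * 0.966 = 1228
60–79: 1154 * 0.957 = 1104
80+: 1942 * 0.932 + 1822 * 0.296 = 1810 + 539 = 2349
→ [849, 990, 1228, 1104, 2349]
Total: 6840 → 6520; change = -320; percentage change = -4.7%

-4.7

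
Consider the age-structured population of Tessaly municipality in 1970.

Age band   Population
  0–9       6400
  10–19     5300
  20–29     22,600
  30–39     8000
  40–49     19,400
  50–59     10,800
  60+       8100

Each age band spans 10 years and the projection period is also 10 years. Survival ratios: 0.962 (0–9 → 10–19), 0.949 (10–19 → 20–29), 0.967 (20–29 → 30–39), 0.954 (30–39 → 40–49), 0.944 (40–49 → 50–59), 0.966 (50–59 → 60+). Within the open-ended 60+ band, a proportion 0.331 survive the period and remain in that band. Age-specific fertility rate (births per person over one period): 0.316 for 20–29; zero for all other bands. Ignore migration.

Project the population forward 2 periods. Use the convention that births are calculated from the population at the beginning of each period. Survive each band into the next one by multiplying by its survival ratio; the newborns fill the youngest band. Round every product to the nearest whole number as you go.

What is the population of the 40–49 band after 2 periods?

20849

Period 1:
Births: 22600 × 0.316 = 7142
10–19: 6400 × 0.962 = 6157
20–29: 5300 × 0.949 = 5030
30–39: 22600 × 0.967 = 21854
40–49: 8000 × 0.954 = 7632
50–59: 19400 × 0.944 = 18314
60+: 10800 × 0.966 + 8100 × 0.331 = 10433 + 2681 = 13114
Population now: 0–9=7142, 10–19=6157, 20–29=5030, 30–39=21854, 40–49=7632, 50–59=18314, 60+=13114
Period 2:
Births: 5030 × 0.316 = 1589
10–19: 7142 × 0.962 = 6871
20–29: 6157 × 0.949 = 5843
30–39: 5030 × 0.967 = 4864
40–49: 21854 × 0.954 = 20849
50–59: 7632 × 0.944 = 7205
60+: 18314 × 0.966 + 13114 × 0.331 = 17691 + 4341 = 22032
Population now: 0–9=1589, 10–19=6871, 20–29=5843, 30–39=4864, 40–49=20849, 50–59=7205, 60+=22032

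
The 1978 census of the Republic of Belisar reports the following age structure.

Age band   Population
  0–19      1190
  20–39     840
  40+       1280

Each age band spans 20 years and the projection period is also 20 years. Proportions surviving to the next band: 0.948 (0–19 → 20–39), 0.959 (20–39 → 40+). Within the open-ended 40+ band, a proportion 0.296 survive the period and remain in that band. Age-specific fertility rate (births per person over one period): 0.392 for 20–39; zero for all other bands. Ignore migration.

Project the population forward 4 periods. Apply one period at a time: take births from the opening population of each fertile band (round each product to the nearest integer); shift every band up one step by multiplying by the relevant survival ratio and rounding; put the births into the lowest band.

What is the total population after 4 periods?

896

Period 1:
Births: 840 × 0.392 = 329
20–39: 1190 × 0.948 = 1128
40+: 840 × 0.959 + 1280 × 0.296 = 806 + 379 = 1185
End of period: [329, 1128, 1185]
Period 2:
Births: 1128 × 0.392 = 442
20–39: 329 × 0.948 = 312
40+: 1128 × 0.959 + 1185 × 0.296 = 1082 + 351 = 1433
End of period: [442, 312, 1433]
Period 3:
Births: 312 × 0.392 = 122
20–39: 442 × 0.948 = 419
40+: 312 × 0.959 + 1433 × 0.296 = 299 + 424 = 723
End of period: [122, 419, 723]
Period 4:
Births: 419 × 0.392 = 164
20–39: 122 × 0.948 = 116
40+: 419 × 0.959 + 723 × 0.296 = 402 + 214 = 616
End of period: [164, 116, 616]
Total after period 4: 164 + 116 + 616 = 896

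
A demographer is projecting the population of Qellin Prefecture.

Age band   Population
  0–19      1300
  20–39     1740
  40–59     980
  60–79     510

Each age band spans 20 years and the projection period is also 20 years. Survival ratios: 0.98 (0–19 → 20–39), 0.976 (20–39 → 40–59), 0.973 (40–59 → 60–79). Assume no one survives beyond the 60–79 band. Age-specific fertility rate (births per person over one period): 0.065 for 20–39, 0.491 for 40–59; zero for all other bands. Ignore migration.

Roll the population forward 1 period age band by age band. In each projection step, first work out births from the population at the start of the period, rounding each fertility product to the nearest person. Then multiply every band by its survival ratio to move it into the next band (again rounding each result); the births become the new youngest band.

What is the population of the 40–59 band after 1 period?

1698

— Period 1 —
Births: 1740 * 0.065 = 113, 980 * 0.491 = 481 — total 594
20–39: 1300 * 0.98 = 1274
40–59: 1740 * 0.976 = 1698
60–79: 980 * 0.973 = 954
Population now: 0–19=594, 20–39=1274, 40–59=1698, 60–79=954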